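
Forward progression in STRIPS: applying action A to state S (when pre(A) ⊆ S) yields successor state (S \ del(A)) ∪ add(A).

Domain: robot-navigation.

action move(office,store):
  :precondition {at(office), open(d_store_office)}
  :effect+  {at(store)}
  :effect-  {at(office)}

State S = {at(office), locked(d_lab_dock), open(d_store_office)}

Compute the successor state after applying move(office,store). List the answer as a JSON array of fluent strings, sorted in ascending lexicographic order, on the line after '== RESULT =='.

Progress:
  pre ⊆ S: {at(office), open(d_store_office)} ⊆ S  — applicable
  S \ del = {locked(d_lab_dock), open(d_store_office)}
  ∪ add   = {at(store), locked(d_lab_dock), open(d_store_office)}

== RESULT ==
["at(store)", "locked(d_lab_dock)", "open(d_store_office)"]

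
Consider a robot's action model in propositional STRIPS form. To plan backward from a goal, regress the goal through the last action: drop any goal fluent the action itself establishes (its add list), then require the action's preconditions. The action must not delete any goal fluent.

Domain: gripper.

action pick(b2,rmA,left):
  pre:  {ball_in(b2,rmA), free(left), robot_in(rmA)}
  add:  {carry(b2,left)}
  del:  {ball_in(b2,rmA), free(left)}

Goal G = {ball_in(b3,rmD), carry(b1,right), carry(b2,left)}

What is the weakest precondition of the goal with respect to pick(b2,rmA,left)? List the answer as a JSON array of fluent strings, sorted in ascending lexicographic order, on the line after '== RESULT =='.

Regress:
  G ∩ del = {}  (empty — regression defined)
  G \ add = {ball_in(b3,rmD), carry(b1,right), carry(b2,left)} \ {carry(b2,left)} = {ball_in(b3,rmD), carry(b1,right)}
  ∪ pre   = {ball_in(b3,rmD), carry(b1,right)} ∪ {ball_in(b2,rmA), free(left), robot_in(rmA)}
          = {ball_in(b2,rmA), ball_in(b3,rmD), carry(b1,right), free(left), robot_in(rmA)}

== RESULT ==
["ball_in(b2,rmA)", "ball_in(b3,rmD)", "carry(b1,right)", "free(left)", "robot_in(rmA)"]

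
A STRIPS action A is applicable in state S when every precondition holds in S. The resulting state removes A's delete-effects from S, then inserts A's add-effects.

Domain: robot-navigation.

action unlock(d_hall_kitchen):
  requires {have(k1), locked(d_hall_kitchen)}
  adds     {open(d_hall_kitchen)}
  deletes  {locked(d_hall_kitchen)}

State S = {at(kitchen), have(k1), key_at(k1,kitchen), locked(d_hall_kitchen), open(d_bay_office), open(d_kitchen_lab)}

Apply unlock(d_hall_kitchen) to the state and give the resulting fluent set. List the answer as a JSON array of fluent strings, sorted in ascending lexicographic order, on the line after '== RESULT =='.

Compute (S \ del) ∪ add:
  pre ⊆ S: {have(k1), locked(d_hall_kitchen)} ⊆ S  — applicable
  S \ del = {at(kitchen), have(k1), key_at(k1,kitchen), open(d_bay_office), open(d_kitchen_lab)}
  ∪ add   = {at(kitchen), have(k1), key_at(k1,kitchen), open(d_bay_office), open(d_hall_kitchen), open(d_kitchen_lab)}

== RESULT ==
["at(kitchen)", "have(k1)", "key_at(k1,kitchen)", "open(d_bay_office)", "open(d_hall_kitchen)", "open(d_kitchen_lab)"]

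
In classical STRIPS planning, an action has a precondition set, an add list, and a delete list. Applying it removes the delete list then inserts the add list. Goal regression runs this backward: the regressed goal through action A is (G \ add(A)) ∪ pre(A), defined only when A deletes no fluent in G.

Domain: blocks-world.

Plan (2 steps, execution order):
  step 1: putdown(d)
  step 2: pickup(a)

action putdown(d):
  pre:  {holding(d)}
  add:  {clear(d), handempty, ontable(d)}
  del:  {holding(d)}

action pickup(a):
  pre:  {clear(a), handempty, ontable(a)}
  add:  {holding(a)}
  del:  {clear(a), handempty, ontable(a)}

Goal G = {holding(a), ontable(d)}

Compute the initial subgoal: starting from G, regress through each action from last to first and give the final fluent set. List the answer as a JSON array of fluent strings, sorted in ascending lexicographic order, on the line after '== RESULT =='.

Regress step by step:
  through step 2 (pickup(a)): drop {holding(a)}, keep {ontable(d)}, require {clear(a), handempty, ontable(a)}
    → {clear(a), handempty, ontable(a), ontable(d)}
  through step 1 (putdown(d)): drop {handempty, ontable(d)}, keep {clear(a), ontable(a)}, require {holding(d)}
    → {clear(a), holding(d), ontable(a)}

== RESULT ==
["clear(a)", "holding(d)", "ontable(a)"]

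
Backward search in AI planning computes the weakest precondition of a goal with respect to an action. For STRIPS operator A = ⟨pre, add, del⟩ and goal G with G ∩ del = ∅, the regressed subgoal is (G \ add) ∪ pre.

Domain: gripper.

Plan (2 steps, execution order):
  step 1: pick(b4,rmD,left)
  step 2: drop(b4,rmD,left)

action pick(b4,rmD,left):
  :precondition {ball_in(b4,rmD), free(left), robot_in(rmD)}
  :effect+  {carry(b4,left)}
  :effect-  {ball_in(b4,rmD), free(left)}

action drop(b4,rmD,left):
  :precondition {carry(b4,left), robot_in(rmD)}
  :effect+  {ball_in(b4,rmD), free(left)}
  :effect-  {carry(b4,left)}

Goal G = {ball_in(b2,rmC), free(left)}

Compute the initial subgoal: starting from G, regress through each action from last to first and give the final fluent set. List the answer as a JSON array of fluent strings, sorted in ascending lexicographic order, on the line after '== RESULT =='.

Regress step by step:
  through step 2 (drop(b4,rmD,left)): drop {free(left)}, keep {ball_in(b2,rmC)}, require {carry(b4,left), robot_in(rmD)}
    → {ball_in(b2,rmC), carry(b4,left), robot_in(rmD)}
  through step 1 (pick(b4,rmD,left)): drop {carry(b4,left)}, keep {ball_in(b2,rmC), robot_in(rmD)}, require {ball_in(b4,rmD), free(left), robot_in(rmD)}
    → {ball_in(b2,rmC), ball_in(b4,rmD), free(left), robot_in(rmD)}

== RESULT ==
["ball_in(b2,rmC)", "ball_in(b4,rmD)", "free(left)", "robot_in(rmD)"]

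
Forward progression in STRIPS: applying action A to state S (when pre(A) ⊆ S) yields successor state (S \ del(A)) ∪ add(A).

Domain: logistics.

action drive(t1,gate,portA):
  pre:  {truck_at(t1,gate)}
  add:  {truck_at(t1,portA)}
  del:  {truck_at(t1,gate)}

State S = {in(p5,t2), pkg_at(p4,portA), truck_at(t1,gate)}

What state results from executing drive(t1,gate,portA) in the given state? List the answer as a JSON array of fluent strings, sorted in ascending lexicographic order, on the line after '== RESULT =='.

Compute (S \ del) ∪ add:
  pre ⊆ S: {truck_at(t1,gate)} ⊆ S  — applicable
  S \ del = {in(p5,t2), pkg_at(p4,portA)}
  ∪ add   = {in(p5,t2), pkg_at(p4,portA), truck_at(t1,portA)}

== RESULT ==
["in(p5,t2)", "pkg_at(p4,portA)", "truck_at(t1,portA)"]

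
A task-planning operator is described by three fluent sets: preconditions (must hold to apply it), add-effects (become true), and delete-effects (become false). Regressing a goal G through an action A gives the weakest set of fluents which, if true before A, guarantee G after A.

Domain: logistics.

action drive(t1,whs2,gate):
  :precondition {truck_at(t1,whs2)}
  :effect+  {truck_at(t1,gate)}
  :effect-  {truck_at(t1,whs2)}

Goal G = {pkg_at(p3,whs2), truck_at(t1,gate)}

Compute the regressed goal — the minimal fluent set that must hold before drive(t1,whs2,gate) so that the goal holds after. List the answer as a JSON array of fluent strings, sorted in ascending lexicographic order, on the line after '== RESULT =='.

Compute (G \ add) ∪ pre:
  G ∩ del = {}  (empty — regression defined)
  G \ add = {pkg_at(p3,whs2), truck_at(t1,gate)} \ {truck_at(t1,gate)} = {pkg_at(p3,whs2)}
  ∪ pre   = {pkg_at(p3,whs2)} ∪ {truck_at(t1,whs2)}
          = {pkg_at(p3,whs2), truck_at(t1,whs2)}

== RESULT ==
["pkg_at(p3,whs2)", "truck_at(t1,whs2)"]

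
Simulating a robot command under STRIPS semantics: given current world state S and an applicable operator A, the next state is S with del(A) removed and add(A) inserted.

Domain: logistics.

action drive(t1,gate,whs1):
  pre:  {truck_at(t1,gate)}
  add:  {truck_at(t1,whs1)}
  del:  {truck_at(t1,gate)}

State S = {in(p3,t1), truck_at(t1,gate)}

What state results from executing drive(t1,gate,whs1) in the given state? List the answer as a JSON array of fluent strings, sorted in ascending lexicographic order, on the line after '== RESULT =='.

Compute (S \ del) ∪ add:
  pre ⊆ S: {truck_at(t1,gate)} ⊆ S  — applicable
  S \ del = {in(p3,t1)}
  ∪ add   = {in(p3,t1), truck_at(t1,whs1)}

== RESULT ==
["in(p3,t1)", "truck_at(t1,whs1)"]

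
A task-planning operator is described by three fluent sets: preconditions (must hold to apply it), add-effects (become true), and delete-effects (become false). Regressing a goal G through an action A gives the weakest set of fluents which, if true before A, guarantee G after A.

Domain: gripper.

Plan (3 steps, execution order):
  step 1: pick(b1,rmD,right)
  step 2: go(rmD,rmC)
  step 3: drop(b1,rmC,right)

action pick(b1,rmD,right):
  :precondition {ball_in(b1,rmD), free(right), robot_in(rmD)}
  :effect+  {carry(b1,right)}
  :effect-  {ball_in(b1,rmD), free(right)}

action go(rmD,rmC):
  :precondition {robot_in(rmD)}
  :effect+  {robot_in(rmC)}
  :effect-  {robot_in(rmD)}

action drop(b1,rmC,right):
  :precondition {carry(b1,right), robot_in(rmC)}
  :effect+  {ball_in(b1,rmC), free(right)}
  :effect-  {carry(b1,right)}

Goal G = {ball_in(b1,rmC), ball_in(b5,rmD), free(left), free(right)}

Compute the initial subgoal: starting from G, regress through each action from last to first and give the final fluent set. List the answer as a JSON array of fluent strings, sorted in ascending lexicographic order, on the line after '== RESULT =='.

Work backward from the goal:
  through step 3 (drop(b1,rmC,right)): drop {ball_in(b1,rmC), free(right)}, keep {ball_in(b5,rmD), free(left)}, require {carry(b1,right), robot_in(rmC)}
    → {ball_in(b5,rmD), carry(b1,right), free(left), robot_in(rmC)}
  through step 2 (go(rmD,rmC)): drop {robot_in(rmC)}, keep {ball_in(b5,rmD), carry(b1,right), free(left)}, require {robot_in(rmD)}
    → {ball_in(b5,rmD), carry(b1,right), free(left), robot_in(rmD)}
  through step 1 (pick(b1,rmD,right)): drop {carry(b1,right)}, keep {ball_in(b5,rmD), free(left), robot_in(rmD)}, require {ball_in(b1,rmD), free(right), robot_in(rmD)}
    → {ball_in(b1,rmD), ball_in(b5,rmD), free(left), free(right), robot_in(rmD)}

== RESULT ==
["ball_in(b1,rmD)", "ball_in(b5,rmD)", "free(left)", "free(right)", "robot_in(rmD)"]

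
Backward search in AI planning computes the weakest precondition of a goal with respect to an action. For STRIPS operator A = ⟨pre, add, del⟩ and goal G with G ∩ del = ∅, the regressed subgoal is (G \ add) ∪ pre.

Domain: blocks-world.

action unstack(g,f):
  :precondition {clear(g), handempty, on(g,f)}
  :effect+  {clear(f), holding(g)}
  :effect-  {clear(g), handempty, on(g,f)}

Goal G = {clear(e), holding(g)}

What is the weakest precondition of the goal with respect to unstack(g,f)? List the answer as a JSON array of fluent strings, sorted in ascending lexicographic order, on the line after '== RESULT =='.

Regress:
  G ∩ del = {}  (empty — regression defined)
  G \ add = {clear(e), holding(g)} \ {clear(f), holding(g)} = {clear(e)}
  ∪ pre   = {clear(e)} ∪ {clear(g), handempty, on(g,f)}
          = {clear(e), clear(g), handempty, on(g,f)}

== RESULT ==
["clear(e)", "clear(g)", "handempty", "on(g,f)"]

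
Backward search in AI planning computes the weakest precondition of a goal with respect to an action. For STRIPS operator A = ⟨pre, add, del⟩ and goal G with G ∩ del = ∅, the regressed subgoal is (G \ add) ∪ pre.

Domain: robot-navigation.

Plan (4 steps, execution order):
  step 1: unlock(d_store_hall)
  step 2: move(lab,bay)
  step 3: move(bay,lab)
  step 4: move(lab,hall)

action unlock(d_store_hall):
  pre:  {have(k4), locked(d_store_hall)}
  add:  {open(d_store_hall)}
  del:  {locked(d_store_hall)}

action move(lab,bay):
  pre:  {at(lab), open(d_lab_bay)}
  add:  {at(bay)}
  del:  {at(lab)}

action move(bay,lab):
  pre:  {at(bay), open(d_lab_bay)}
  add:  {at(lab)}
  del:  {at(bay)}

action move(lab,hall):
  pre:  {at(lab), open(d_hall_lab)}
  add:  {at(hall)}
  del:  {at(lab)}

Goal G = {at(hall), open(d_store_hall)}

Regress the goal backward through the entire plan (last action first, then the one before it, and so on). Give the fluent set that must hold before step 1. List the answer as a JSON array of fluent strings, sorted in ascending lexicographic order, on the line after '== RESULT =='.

Work backward from the goal:
  through step 4 (move(lab,hall)): drop {at(hall)}, keep {open(d_store_hall)}, require {at(lab), open(d_hall_lab)}
    → {at(lab), open(d_hall_lab), open(d_store_hall)}
  through step 3 (move(bay,lab)): drop {at(lab)}, keep {open(d_hall_lab), open(d_store_hall)}, require {at(bay), open(d_lab_bay)}
    → {at(bay), open(d_hall_lab), open(d_lab_bay), open(d_store_hall)}
  through step 2 (move(lab,bay)): drop {at(bay)}, keep {open(d_hall_lab), open(d_lab_bay), open(d_store_hall)}, require {at(lab), open(d_lab_bay)}
    → {at(lab), open(d_hall_lab), open(d_lab_bay), open(d_store_hall)}
  through step 1 (unlock(d_store_hall)): drop {open(d_store_hall)}, keep {at(lab), open(d_hall_lab), open(d_lab_bay)}, require {have(k4), locked(d_store_hall)}
    → {at(lab), have(k4), locked(d_store_hall), open(d_hall_lab), open(d_lab_bay)}

== RESULT ==
["at(lab)", "have(k4)", "locked(d_store_hall)", "open(d_hall_lab)", "open(d_lab_bay)"]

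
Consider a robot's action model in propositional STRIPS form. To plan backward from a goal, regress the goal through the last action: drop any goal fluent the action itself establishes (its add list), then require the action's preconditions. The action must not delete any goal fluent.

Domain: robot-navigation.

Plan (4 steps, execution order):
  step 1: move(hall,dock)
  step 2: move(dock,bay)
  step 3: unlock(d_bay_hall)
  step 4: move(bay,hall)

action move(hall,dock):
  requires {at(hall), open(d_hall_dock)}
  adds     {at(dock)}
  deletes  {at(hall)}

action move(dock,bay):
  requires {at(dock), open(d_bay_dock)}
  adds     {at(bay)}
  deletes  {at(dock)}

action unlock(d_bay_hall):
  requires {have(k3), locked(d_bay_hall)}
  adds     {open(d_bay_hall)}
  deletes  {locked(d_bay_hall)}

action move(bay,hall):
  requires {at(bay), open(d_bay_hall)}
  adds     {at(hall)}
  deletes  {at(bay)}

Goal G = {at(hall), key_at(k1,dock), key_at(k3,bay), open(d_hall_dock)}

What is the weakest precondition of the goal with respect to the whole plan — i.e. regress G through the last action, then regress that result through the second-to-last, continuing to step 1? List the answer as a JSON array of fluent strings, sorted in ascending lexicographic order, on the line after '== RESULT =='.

Regress step by step:
  through step 4 (move(bay,hall)): drop {at(hall)}, keep {key_at(k1,dock), key_at(k3,bay), open(d_hall_dock)}, require {at(bay), open(d_bay_hall)}
    → {at(bay), key_at(k1,dock), key_at(k3,bay), open(d_bay_hall), open(d_hall_dock)}
  through step 3 (unlock(d_bay_hall)): drop {open(d_bay_hall)}, keep {at(bay), key_at(k1,dock), key_at(k3,bay), open(d_hall_dock)}, require {have(k3), locked(d_bay_hall)}
    → {at(bay), have(k3), key_at(k1,dock), key_at(k3,bay), locked(d_bay_hall), open(d_hall_dock)}
  through step 2 (move(dock,bay)): drop {at(bay)}, keep {have(k3), key_at(k1,dock), key_at(k3,bay), locked(d_bay_hall), open(d_hall_dock)}, require {at(dock), open(d_bay_dock)}
    → {at(dock), have(k3), key_at(k1,dock), key_at(k3,bay), locked(d_bay_hall), open(d_bay_dock), open(d_hall_dock)}
  through step 1 (move(hall,dock)): drop {at(dock)}, keep {have(k3), key_at(k1,dock), key_at(k3,bay), locked(d_bay_hall), open(d_bay_dock), open(d_hall_dock)}, require {at(hall), open(d_hall_dock)}
    → {at(hall), have(k3), key_at(k1,dock), key_at(k3,bay), locked(d_bay_hall), open(d_bay_dock), open(d_hall_dock)}

== RESULT ==
["at(hall)", "have(k3)", "key_at(k1,dock)", "key_at(k3,bay)", "locked(d_bay_hall)", "open(d_bay_dock)", "open(d_hall_dock)"]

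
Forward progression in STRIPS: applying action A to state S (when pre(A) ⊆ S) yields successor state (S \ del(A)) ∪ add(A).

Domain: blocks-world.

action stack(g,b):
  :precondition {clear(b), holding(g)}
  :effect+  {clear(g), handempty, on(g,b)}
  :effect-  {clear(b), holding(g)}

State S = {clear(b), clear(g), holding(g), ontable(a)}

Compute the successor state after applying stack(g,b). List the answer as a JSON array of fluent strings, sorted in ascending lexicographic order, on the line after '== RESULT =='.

Progress:
  pre ⊆ S: {clear(b), holding(g)} ⊆ S  — applicable
  S \ del = {clear(g), ontable(a)}
  ∪ add   = {clear(g), handempty, on(g,b), ontable(a)}

== RESULT ==
["clear(g)", "handempty", "on(g,b)", "ontable(a)"]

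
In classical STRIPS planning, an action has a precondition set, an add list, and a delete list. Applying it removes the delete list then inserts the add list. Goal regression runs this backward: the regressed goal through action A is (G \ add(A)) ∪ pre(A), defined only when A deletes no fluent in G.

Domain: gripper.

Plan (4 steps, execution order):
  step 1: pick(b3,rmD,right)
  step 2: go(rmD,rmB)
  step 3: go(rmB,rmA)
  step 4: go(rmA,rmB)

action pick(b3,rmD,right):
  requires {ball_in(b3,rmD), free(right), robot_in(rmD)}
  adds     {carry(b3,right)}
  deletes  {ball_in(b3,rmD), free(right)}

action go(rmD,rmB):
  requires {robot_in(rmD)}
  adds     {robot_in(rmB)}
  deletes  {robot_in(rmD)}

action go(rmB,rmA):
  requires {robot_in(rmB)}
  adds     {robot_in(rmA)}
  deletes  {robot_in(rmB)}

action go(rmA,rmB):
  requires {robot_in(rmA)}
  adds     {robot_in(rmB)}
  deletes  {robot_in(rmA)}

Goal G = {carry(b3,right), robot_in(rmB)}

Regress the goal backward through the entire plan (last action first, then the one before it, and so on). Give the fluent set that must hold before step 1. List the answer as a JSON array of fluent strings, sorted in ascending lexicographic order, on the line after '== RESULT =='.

Regress step by step:
  through step 4 (go(rmA,rmB)): drop {robot_in(rmB)}, keep {carry(b3,right)}, require {robot_in(rmA)}
    → {carry(b3,right), robot_in(rmA)}
  through step 3 (go(rmB,rmA)): drop {robot_in(rmA)}, keep {carry(b3,right)}, require {robot_in(rmB)}
    → {carry(b3,right), robot_in(rmB)}
  through step 2 (go(rmD,rmB)): drop {robot_in(rmB)}, keep {carry(b3,right)}, require {robot_in(rmD)}
    → {carry(b3,right), robot_in(rmD)}
  through step 1 (pick(b3,rmD,right)): drop {carry(b3,right)}, keep {robot_in(rmD)}, require {ball_in(b3,rmD), free(right), robot_in(rmD)}
    → {ball_in(b3,rmD), free(right), robot_in(rmD)}

== RESULT ==
["ball_in(b3,rmD)", "free(right)", "robot_in(rmD)"]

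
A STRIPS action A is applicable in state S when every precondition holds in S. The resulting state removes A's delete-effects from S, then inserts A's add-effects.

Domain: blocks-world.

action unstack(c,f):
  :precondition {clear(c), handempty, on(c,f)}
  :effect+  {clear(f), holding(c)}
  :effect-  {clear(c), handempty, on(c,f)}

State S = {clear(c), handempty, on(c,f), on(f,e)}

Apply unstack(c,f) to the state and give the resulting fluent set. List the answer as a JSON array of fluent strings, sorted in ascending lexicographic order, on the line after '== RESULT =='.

Compute (S \ del) ∪ add:
  pre ⊆ S: {clear(c), handempty, on(c,f)} ⊆ S  — applicable
  S \ del = {on(f,e)}
  ∪ add   = {clear(f), holding(c), on(f,e)}

== RESULT ==
["clear(f)", "holding(c)", "on(f,e)"]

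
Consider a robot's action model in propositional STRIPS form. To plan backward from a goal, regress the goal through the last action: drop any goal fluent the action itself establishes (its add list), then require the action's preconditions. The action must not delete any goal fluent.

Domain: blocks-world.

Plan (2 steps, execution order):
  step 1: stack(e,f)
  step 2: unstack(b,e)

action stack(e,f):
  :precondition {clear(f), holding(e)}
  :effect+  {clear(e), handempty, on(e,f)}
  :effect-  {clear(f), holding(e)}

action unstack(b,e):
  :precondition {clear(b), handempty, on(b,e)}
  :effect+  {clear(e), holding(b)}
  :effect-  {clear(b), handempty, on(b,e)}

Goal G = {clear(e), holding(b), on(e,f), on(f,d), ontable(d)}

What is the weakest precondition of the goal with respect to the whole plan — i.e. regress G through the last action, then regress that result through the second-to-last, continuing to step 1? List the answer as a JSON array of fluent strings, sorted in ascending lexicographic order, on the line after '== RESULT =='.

Regress step by step:
  through step 2 (unstack(b,e)): drop {clear(e), holding(b)}, keep {on(e,f), on(f,d), ontable(d)}, require {clear(b), handempty, on(b,e)}
    → {clear(b), handempty, on(b,e), on(e,f), on(f,d), ontable(d)}
  through step 1 (stack(e,f)): drop {handempty, on(e,f)}, keep {clear(b), on(b,e), on(f,d), ontable(d)}, require {clear(f), holding(e)}
    → {clear(b), clear(f), holding(e), on(b,e), on(f,d), ontable(d)}

== RESULT ==
["clear(b)", "clear(f)", "holding(e)", "on(b,e)", "on(f,d)", "ontable(d)"]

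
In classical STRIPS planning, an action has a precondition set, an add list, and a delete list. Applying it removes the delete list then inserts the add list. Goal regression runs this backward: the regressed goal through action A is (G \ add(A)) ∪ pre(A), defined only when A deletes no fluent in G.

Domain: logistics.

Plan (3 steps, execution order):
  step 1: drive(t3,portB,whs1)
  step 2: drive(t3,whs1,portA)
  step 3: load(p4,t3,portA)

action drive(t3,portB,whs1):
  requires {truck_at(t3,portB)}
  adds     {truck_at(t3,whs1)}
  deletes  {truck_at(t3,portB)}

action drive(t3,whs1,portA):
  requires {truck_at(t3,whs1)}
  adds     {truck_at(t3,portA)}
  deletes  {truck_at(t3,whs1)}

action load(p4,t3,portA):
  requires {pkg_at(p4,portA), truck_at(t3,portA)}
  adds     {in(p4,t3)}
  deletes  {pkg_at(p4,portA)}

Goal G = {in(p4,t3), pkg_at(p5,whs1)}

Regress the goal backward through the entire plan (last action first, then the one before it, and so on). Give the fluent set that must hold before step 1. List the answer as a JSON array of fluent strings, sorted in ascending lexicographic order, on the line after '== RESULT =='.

Work backward from the goal:
  through step 3 (load(p4,t3,portA)): drop {in(p4,t3)}, keep {pkg_at(p5,whs1)}, require {pkg_at(p4,portA), truck_at(t3,portA)}
    → {pkg_at(p4,portA), pkg_at(p5,whs1), truck_at(t3,portA)}
  through step 2 (drive(t3,whs1,portA)): drop {truck_at(t3,portA)}, keep {pkg_at(p4,portA), pkg_at(p5,whs1)}, require {truck_at(t3,whs1)}
    → {pkg_at(p4,portA), pkg_at(p5,whs1), truck_at(t3,whs1)}
  through step 1 (drive(t3,portB,whs1)): drop {truck_at(t3,whs1)}, keep {pkg_at(p4,portA), pkg_at(p5,whs1)}, require {truck_at(t3,portB)}
    → {pkg_at(p4,portA), pkg_at(p5,whs1), truck_at(t3,portB)}

== RESULT ==
["pkg_at(p4,portA)", "pkg_at(p5,whs1)", "truck_at(t3,portB)"]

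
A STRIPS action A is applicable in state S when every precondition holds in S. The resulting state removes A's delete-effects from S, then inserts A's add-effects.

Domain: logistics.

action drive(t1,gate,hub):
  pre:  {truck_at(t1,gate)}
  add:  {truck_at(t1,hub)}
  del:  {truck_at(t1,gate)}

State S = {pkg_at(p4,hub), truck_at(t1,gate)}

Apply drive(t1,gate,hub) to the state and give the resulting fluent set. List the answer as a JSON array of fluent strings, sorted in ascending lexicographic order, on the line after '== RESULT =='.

Compute (S \ del) ∪ add:
  pre ⊆ S: {truck_at(t1,gate)} ⊆ S  — applicable
  S \ del = {pkg_at(p4,hub)}
  ∪ add   = {pkg_at(p4,hub), truck_at(t1,hub)}

== RESULT ==
["pkg_at(p4,hub)", "truck_at(t1,hub)"]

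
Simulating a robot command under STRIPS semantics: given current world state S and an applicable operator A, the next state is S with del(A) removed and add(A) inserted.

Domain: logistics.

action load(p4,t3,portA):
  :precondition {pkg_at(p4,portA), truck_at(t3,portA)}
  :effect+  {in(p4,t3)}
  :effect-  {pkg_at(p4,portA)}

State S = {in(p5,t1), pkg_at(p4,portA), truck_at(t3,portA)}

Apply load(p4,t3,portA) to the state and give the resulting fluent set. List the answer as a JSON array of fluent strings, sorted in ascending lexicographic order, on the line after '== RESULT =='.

Progress:
  pre ⊆ S: {pkg_at(p4,portA), truck_at(t3,portA)} ⊆ S  — applicable
  S \ del = {in(p5,t1), truck_at(t3,portA)}
  ∪ add   = {in(p4,t3), in(p5,t1), truck_at(t3,portA)}

== RESULT ==
["in(p4,t3)", "in(p5,t1)", "truck_at(t3,portA)"]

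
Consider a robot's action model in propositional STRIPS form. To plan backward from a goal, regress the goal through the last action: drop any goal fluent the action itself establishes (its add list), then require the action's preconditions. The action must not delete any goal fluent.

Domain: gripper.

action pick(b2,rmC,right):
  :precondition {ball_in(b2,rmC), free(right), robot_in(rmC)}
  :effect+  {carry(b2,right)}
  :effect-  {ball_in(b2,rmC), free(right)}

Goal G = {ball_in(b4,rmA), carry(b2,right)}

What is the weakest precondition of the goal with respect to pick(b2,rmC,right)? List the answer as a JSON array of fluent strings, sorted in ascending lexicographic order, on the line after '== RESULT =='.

Compute (G \ add) ∪ pre:
  G ∩ del = {}  (empty — regression defined)
  G \ add = {ball_in(b4,rmA), carry(b2,right)} \ {carry(b2,right)} = {ball_in(b4,rmA)}
  ∪ pre   = {ball_in(b4,rmA)} ∪ {ball_in(b2,rmC), free(right), robot_in(rmC)}
          = {ball_in(b2,rmC), ball_in(b4,rmA), free(right), robot_in(rmC)}

== RESULT ==
["ball_in(b2,rmC)", "ball_in(b4,rmA)", "free(right)", "robot_in(rmC)"]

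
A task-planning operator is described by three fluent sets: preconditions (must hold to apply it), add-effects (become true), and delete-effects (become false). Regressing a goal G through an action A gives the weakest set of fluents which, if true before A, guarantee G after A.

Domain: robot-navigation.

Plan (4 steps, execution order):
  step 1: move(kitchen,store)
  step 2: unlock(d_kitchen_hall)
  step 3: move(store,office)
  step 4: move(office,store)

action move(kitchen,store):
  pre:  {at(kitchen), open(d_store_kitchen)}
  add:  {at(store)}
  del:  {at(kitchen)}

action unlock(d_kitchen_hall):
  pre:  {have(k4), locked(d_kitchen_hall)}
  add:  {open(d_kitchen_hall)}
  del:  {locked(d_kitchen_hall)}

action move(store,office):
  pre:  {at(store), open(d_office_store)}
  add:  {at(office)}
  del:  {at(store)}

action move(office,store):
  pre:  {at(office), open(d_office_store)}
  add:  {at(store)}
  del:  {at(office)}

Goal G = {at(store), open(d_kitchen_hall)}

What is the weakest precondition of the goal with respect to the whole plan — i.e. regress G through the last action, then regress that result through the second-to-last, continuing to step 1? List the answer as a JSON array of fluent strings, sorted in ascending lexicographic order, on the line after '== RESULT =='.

Work backward from the goal:
  through step 4 (move(office,store)): drop {at(store)}, keep {open(d_kitchen_hall)}, require {at(office), open(d_office_store)}
    → {at(office), open(d_kitchen_hall), open(d_office_store)}
  through step 3 (move(store,office)): drop {at(office)}, keep {open(d_kitchen_hall), open(d_office_store)}, require {at(store), open(d_office_store)}
    → {at(store), open(d_kitchen_hall), open(d_office_store)}
  through step 2 (unlock(d_kitchen_hall)): drop {open(d_kitchen_hall)}, keep {at(store), open(d_office_store)}, require {have(k4), locked(d_kitchen_hall)}
    → {at(store), have(k4), locked(d_kitchen_hall), open(d_office_store)}
  through step 1 (move(kitchen,store)): drop {at(store)}, keep {have(k4), locked(d_kitchen_hall), open(d_office_store)}, require {at(kitchen), open(d_store_kitchen)}
    → {at(kitchen), have(k4), locked(d_kitchen_hall), open(d_office_store), open(d_store_kitchen)}

== RESULT ==
["at(kitchen)", "have(k4)", "locked(d_kitchen_hall)", "open(d_office_store)", "open(d_store_kitchen)"]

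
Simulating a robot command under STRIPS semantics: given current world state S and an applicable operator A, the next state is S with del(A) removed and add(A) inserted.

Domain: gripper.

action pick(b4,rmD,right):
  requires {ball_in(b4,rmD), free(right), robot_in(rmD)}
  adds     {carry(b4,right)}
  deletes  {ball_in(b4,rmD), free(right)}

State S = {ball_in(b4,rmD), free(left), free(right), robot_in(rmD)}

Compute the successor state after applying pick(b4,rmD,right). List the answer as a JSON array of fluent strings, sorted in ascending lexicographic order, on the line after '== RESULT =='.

Compute (S \ del) ∪ add:
  pre ⊆ S: {ball_in(b4,rmD), free(right), robot_in(rmD)} ⊆ S  — applicable
  S \ del = {free(left), robot_in(rmD)}
  ∪ add   = {carry(b4,right), free(left), robot_in(rmD)}

== RESULT ==
["carry(b4,right)", "free(left)", "robot_in(rmD)"]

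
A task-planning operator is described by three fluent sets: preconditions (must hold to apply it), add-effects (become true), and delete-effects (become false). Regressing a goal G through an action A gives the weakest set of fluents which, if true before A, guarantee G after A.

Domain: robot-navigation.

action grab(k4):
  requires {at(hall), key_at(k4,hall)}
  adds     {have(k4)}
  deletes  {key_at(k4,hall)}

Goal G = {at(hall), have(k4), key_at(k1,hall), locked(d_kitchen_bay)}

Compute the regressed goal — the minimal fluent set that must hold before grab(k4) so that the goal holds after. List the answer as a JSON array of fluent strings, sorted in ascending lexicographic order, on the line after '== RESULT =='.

Regress:
  G ∩ del = {}  (empty — regression defined)
  G \ add = {at(hall), have(k4), key_at(k1,hall), locked(d_kitchen_bay)} \ {have(k4)} = {at(hall), key_at(k1,hall), locked(d_kitchen_bay)}
  ∪ pre   = {at(hall), key_at(k1,hall), locked(d_kitchen_bay)} ∪ {at(hall), key_at(k4,hall)}
          = {at(hall), key_at(k1,hall), key_at(k4,hall), locked(d_kitchen_bay)}

== RESULT ==
["at(hall)", "key_at(k1,hall)", "key_at(k4,hall)", "locked(d_kitchen_bay)"]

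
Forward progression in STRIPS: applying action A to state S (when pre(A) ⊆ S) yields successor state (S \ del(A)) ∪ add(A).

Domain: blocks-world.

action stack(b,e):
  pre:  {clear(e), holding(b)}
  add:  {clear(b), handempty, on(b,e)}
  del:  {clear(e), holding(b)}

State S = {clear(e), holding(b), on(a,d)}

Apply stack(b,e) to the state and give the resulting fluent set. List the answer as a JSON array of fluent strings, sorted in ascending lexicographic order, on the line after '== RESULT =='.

Progress:
  pre ⊆ S: {clear(e), holding(b)} ⊆ S  — applicable
  S \ del = {on(a,d)}
  ∪ add   = {clear(b), handempty, on(a,d), on(b,e)}

== RESULT ==
["clear(b)", "handempty", "on(a,d)", "on(b,e)"]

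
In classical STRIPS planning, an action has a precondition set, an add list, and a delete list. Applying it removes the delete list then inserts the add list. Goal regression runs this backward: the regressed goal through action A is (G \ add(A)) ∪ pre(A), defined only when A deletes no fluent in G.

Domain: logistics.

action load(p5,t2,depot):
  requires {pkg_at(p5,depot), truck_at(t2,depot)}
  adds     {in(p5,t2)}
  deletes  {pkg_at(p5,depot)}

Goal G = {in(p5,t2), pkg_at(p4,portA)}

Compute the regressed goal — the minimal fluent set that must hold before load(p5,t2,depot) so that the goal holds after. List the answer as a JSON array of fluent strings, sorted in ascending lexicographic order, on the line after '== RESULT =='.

Regress:
  G ∩ del = {}  (empty — regression defined)
  G \ add = {in(p5,t2), pkg_at(p4,portA)} \ {in(p5,t2)} = {pkg_at(p4,portA)}
  ∪ pre   = {pkg_at(p4,portA)} ∪ {pkg_at(p5,depot), truck_at(t2,depot)}
          = {pkg_at(p4,portA), pkg_at(p5,depot), truck_at(t2,depot)}

== RESULT ==
["pkg_at(p4,portA)", "pkg_at(p5,depot)", "truck_at(t2,depot)"]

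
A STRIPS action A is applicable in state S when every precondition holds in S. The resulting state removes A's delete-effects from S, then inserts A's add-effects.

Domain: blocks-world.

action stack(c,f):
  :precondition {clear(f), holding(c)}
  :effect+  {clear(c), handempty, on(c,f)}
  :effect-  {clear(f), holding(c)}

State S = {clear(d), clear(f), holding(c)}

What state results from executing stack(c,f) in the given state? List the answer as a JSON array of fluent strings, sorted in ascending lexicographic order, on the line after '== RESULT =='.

Progress:
  pre ⊆ S: {clear(f), holding(c)} ⊆ S  — applicable
  S \ del = {clear(d)}
  ∪ add   = {clear(c), clear(d), handempty, on(c,f)}

== RESULT ==
["clear(c)", "clear(d)", "handempty", "on(c,f)"]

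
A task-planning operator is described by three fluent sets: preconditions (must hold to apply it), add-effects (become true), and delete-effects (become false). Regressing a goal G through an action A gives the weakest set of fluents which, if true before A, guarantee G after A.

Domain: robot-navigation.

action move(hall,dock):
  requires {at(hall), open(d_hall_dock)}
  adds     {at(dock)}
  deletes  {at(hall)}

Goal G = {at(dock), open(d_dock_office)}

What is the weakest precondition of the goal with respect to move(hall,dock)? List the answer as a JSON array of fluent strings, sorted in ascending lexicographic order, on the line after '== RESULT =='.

Compute (G \ add) ∪ pre:
  G ∩ del = {}  (empty — regression defined)
  G \ add = {at(dock), open(d_dock_office)} \ {at(dock)} = {open(d_dock_office)}
  ∪ pre   = {open(d_dock_office)} ∪ {at(hall), open(d_hall_dock)}
          = {at(hall), open(d_dock_office), open(d_hall_dock)}

== RESULT ==
["at(hall)", "open(d_dock_office)", "open(d_hall_dock)"]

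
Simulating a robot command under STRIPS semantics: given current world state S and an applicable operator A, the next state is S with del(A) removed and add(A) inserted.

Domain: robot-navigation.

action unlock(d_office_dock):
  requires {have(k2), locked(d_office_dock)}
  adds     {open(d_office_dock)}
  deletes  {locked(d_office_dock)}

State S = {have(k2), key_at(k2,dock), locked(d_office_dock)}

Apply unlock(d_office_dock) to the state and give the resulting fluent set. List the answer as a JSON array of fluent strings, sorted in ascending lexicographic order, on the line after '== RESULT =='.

Progress:
  pre ⊆ S: {have(k2), locked(d_office_dock)} ⊆ S  — applicable
  S \ del = {have(k2), key_at(k2,dock)}
  ∪ add   = {have(k2), key_at(k2,dock), open(d_office_dock)}

== RESULT ==
["have(k2)", "key_at(k2,dock)", "open(d_office_dock)"]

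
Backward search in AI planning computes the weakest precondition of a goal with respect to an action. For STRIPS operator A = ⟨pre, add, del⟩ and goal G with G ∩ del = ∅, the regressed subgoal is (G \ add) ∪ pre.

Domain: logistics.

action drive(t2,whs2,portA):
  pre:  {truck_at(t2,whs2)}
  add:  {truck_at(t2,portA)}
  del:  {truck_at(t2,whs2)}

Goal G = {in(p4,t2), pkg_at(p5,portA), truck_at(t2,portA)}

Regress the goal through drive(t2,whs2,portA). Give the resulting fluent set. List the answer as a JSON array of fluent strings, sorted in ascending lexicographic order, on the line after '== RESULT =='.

Compute (G \ add) ∪ pre:
  G ∩ del = {}  (empty — regression defined)
  G \ add = {in(p4,t2), pkg_at(p5,portA), truck_at(t2,portA)} \ {truck_at(t2,portA)} = {in(p4,t2), pkg_at(p5,portA)}
  ∪ pre   = {in(p4,t2), pkg_at(p5,portA)} ∪ {truck_at(t2,whs2)}
          = {in(p4,t2), pkg_at(p5,portA), truck_at(t2,whs2)}

== RESULT ==
["in(p4,t2)", "pkg_at(p5,portA)", "truck_at(t2,whs2)"]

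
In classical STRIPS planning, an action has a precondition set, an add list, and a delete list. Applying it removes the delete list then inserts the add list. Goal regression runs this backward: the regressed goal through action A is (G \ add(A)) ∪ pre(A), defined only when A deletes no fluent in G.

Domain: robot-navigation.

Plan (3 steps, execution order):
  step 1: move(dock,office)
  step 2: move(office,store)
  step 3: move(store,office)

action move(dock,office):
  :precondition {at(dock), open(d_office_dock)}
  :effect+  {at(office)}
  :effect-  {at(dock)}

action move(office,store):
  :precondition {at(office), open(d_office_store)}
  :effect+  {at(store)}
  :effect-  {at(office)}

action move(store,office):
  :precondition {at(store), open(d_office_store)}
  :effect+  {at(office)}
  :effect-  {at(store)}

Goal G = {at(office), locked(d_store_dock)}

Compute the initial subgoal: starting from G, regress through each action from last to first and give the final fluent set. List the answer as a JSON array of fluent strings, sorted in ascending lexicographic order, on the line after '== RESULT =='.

Regress step by step:
  through step 3 (move(store,office)): drop {at(office)}, keep {locked(d_store_dock)}, require {at(store), open(d_office_store)}
    → {at(store), locked(d_store_dock), open(d_office_store)}
  through step 2 (move(office,store)): drop {at(store)}, keep {locked(d_store_dock), open(d_office_store)}, require {at(office), open(d_office_store)}
    → {at(office), locked(d_store_dock), open(d_office_store)}
  through step 1 (move(dock,office)): drop {at(office)}, keep {locked(d_store_dock), open(d_office_store)}, require {at(dock), open(d_office_dock)}
    → {at(dock), locked(d_store_dock), open(d_office_dock), open(d_office_store)}

== RESULT ==
["at(dock)", "locked(d_store_dock)", "open(d_office_dock)", "open(d_office_store)"]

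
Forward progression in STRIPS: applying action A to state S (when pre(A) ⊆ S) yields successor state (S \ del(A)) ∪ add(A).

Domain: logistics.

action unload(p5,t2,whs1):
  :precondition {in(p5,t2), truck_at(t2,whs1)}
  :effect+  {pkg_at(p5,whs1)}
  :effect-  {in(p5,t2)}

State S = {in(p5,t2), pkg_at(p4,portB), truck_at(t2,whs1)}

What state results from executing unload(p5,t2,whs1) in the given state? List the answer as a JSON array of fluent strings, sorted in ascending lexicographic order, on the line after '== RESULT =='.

Compute (S \ del) ∪ add:
  pre ⊆ S: {in(p5,t2), truck_at(t2,whs1)} ⊆ S  — applicable
  S \ del = {pkg_at(p4,portB), truck_at(t2,whs1)}
  ∪ add   = {pkg_at(p4,portB), pkg_at(p5,whs1), truck_at(t2,whs1)}

== RESULT ==
["pkg_at(p4,portB)", "pkg_at(p5,whs1)", "truck_at(t2,whs1)"]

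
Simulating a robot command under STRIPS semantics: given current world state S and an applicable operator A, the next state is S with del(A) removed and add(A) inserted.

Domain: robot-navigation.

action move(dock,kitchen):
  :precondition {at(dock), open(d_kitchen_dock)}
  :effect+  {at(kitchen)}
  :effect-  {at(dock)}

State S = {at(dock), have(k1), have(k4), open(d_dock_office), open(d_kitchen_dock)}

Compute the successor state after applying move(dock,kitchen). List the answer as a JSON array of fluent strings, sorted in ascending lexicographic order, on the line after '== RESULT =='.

Compute (S \ del) ∪ add:
  pre ⊆ S: {at(dock), open(d_kitchen_dock)} ⊆ S  — applicable
  S \ del = {have(k1), have(k4), open(d_dock_office), open(d_kitchen_dock)}
  ∪ add   = {at(kitchen), have(k1), have(k4), open(d_dock_office), open(d_kitchen_dock)}

== RESULT ==
["at(kitchen)", "have(k1)", "have(k4)", "open(d_dock_office)", "open(d_kitchen_dock)"]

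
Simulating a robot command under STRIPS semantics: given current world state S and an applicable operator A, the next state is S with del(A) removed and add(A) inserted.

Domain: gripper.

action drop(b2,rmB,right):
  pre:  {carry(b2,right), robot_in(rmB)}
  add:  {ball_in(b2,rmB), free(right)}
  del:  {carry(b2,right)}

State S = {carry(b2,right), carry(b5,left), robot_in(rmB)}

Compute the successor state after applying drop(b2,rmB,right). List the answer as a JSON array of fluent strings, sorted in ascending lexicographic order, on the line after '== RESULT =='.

Progress:
  pre ⊆ S: {carry(b2,right), robot_in(rmB)} ⊆ S  — applicable
  S \ del = {carry(b5,left), robot_in(rmB)}
  ∪ add   = {ball_in(b2,rmB), carry(b5,left), free(right), robot_in(rmB)}

== RESULT ==
["ball_in(b2,rmB)", "carry(b5,left)", "free(right)", "robot_in(rmB)"]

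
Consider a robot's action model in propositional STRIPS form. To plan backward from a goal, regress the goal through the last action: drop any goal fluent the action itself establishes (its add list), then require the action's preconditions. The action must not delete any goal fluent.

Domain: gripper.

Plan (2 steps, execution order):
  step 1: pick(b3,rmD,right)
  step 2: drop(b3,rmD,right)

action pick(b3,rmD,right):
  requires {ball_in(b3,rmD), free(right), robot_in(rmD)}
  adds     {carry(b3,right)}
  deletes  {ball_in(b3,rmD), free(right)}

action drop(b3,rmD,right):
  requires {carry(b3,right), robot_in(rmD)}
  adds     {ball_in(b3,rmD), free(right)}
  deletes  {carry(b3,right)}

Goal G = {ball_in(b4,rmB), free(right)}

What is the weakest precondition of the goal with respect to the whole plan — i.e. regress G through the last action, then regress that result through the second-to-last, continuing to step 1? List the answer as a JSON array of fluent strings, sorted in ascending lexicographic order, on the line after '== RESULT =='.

Regress step by step:
  through step 2 (drop(b3,rmD,right)): drop {free(right)}, keep {ball_in(b4,rmB)}, require {carry(b3,right), robot_in(rmD)}
    → {ball_in(b4,rmB), carry(b3,right), robot_in(rmD)}
  through step 1 (pick(b3,rmD,right)): drop {carry(b3,right)}, keep {ball_in(b4,rmB), robot_in(rmD)}, require {ball_in(b3,rmD), free(right), robot_in(rmD)}
    → {ball_in(b3,rmD), ball_in(b4,rmB), free(right), robot_in(rmD)}

== RESULT ==
["ball_in(b3,rmD)", "ball_in(b4,rmB)", "free(right)", "robot_in(rmD)"]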